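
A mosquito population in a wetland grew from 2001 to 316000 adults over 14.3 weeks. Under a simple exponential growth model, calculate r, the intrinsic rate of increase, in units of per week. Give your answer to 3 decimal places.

0.354 per week

From N(t) = N₀·e^(rt): e^(r·14.3) = 316000/2001 = 157.92.
r·14.3 = ln(157.92) = 5.0621, so r = 5.0621/14.3 = 0.35399.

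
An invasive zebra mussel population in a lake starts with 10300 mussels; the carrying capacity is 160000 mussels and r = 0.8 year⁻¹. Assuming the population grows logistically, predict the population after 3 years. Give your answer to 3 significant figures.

A = (K − N₀)/N₀ = (160000 − 10300)/10300 = 14.534.
N(t) = K/(1 + A·e^(−rt)) = 160000/(1 + 14.534×e^(−0.8×3)).
e^(−2.4) = 0.090718; denominator = 1 + 14.534×0.090718 = 2.3185.
N = 160000/2.3185 = 69010.3.

69000 mussels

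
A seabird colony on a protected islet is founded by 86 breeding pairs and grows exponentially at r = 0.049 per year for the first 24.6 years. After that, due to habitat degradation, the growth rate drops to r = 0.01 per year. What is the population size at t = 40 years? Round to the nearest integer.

Phase 1: N(24.6) = 86·e^(0.049×24.6) = 86·e^1.205 = 287.076.
Phase 2 runs for 40 − 24.6 = 15.4 years at r = 0.01.
N(40) = 287.076·e^(0.01×15.4) = 287.076·e^0.154 = 334.872.

335 breeding pairs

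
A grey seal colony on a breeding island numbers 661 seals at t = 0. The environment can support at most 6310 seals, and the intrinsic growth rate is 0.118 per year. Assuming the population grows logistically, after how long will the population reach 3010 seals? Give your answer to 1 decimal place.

17.4 years

A = (K − N₀)/N₀ = (6310 − 661)/661 = 8.5461.
Solve 6310/(1 + 8.5461·e^(−0.118t)) = 3010: 1 + 8.5461·e^(−0.118t) = 2.0963, so e^(−0.118t) = 0.128285.
−0.118·t = ln(0.128285) = -2.0535, so t = 2.0535/0.118 = 17.403.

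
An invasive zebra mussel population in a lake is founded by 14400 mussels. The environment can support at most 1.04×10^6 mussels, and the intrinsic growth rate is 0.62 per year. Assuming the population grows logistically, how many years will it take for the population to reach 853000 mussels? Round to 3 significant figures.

9.33 years

A = (K − N₀)/N₀ = (1.04×10^6 − 14400)/14400 = 71.222.
Solve 1.04×10^6/(1 + 71.222·e^(−0.62t)) = 853000: 1 + 71.222·e^(−0.62t) = 1.2192, so e^(−0.62t) = 0.00307806.
−0.62·t = ln(0.00307806) = -5.7835, so t = 5.7835/0.62 = 9.3282.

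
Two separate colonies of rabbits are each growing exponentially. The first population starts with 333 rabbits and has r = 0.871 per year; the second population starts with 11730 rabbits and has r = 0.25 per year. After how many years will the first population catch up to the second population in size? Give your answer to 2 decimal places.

5.74 years

Set 333·e^(0.871t) = 11730·e^(0.25t).
e^((0.871 − 0.25)t) = 11730/333 → e^(0.621·t) = 35.225.
0.621·t = ln(35.225) = 3.5618, so t = 3.5618/0.621 = 5.7355.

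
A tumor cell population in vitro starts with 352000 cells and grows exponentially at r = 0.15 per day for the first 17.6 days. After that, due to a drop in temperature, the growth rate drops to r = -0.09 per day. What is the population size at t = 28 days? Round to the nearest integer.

1934552 cells

Phase 1: N(17.6) = 352000·e^(0.15×17.6) = 352000·e^2.64 = 4.932648×10^6.
Phase 2 runs for 28 − 17.6 = 10.4 days at r = -0.09.
N(28) = 4.932648×10^6·e^(-0.09×10.4) = 4.932648×10^6·e^-0.936 = 1.934552×10^6.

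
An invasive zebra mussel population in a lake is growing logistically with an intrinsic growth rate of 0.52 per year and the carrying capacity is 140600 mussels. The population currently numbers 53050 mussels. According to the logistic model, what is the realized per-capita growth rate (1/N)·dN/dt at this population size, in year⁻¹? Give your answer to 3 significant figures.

(1/N)·dN/dt = r(1 − N/K) = 0.52 × (1 − 53050/140600).
= 0.52 × 0.62269 = 0.3238.

0.324 per year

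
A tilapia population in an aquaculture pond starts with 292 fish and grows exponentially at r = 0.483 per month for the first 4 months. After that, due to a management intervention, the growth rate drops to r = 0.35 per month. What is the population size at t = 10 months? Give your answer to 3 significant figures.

16500 fish

Phase 1: N(4) = 292·e^(0.483×4) = 292·e^1.932 = 2015.76.
Phase 2 runs for 10 − 4 = 6 months at r = 0.35.
N(10) = 2015.76·e^(0.35×6) = 2015.76·e^2.1 = 16461.1.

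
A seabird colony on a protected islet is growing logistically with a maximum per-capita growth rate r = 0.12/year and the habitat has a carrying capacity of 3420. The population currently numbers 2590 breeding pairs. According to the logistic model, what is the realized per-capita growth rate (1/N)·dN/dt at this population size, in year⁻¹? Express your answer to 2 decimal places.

(1/N)·dN/dt = r(1 − N/K) = 0.12 × (1 − 2590/3420).
= 0.12 × 0.24269 = 0.029123.

0.03 per year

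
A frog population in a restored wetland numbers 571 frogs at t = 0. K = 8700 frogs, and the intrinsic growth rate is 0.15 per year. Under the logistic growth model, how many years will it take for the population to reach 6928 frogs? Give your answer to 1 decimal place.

26.8 years

A = (K − N₀)/N₀ = (8700 − 571)/571 = 14.236.
Solve 8700/(1 + 14.236·e^(−0.15t)) = 6928: 1 + 14.236·e^(−0.15t) = 1.2558, so e^(−0.15t) = 0.0179661.
−0.15·t = ln(0.0179661) = -4.0193, so t = 4.0193/0.15 = 26.795.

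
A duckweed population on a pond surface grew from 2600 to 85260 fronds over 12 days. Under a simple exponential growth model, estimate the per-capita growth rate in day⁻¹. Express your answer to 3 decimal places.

0.291 per day

From N(t) = N₀·e^(rt): e^(r·12) = 85260/2600 = 32.792.
r·12 = ln(32.792) = 3.4902, so r = 3.4902/12 = 0.29085.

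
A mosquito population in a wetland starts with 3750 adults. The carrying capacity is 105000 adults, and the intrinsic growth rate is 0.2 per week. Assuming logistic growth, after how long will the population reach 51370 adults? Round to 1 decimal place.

A = (K − N₀)/N₀ = (105000 − 3750)/3750 = 27.
Solve 105000/(1 + 27·e^(−0.2t)) = 51370: 1 + 27·e^(−0.2t) = 2.044, so e^(−0.2t) = 0.0386665.
−0.2·t = ln(0.0386665) = -3.2528, so t = 3.2528/0.2 = 16.264.

16.3 weeks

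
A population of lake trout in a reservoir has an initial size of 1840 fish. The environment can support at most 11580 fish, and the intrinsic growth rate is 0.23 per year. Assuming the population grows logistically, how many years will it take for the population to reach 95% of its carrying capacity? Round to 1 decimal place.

A = (K − N₀)/N₀ = (11580 − 1840)/1840 = 5.2935.
Solve 11580/(1 + 5.2935·e^(−0.23t)) = 11001: 1 + 5.2935·e^(−0.23t) = 1.0526, so e^(−0.23t) = 0.00994272.
−0.23·t = ln(0.00994272) = -4.6109, so t = 4.6109/0.23 = 20.047.

20.0 years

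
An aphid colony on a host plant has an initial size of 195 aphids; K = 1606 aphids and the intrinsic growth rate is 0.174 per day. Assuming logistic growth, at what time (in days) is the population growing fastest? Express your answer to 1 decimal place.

Logistic growth is fastest at N = K/2 = 803.
A = (K − N₀)/N₀ = 7.2359. Set K/(1 + A·e^(−rt)) = K/2 → A·e^(−rt) = 1.
e^(−0.174t) = 1/7.2359 = 0.1382, so t = ln(7.2359)/0.174 = 1.9791/0.174 = 11.374.

11.4 days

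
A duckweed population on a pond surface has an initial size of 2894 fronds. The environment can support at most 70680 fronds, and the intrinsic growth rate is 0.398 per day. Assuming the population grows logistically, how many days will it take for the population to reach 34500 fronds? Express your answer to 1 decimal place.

7.8 days

A = (K − N₀)/N₀ = (70680 − 2894)/2894 = 23.423.
Solve 70680/(1 + 23.423·e^(−0.398t)) = 34500: 1 + 23.423·e^(−0.398t) = 2.0487, so e^(−0.398t) = 0.0447722.
−0.398·t = ln(0.0447722) = -3.1062, so t = 3.1062/0.398 = 7.8044.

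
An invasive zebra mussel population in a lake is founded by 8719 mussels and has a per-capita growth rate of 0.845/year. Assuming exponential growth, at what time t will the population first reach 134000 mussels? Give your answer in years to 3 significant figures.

Set N₀·e^(rt) = 134000: e^(0.845·t) = 134000/8719 = 15.369.
0.845·t = ln(15.369) = 2.7323, so t = 2.7323/0.845 = 3.2335.

3.23 years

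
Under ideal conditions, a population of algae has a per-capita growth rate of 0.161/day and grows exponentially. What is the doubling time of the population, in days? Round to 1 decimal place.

4.3 days

Doubling time t_d = ln(2)/r = 0.6931/0.161 = 4.3053.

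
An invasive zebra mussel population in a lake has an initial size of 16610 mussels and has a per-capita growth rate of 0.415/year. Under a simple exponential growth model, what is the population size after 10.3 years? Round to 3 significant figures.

N(t) = N₀·e^(rt) = 16610 × e^(0.415×10.3) = 16610 × e^4.274.
e^4.274 ≈ 71.844, so N ≈ 16610 × 71.844 = 1.193332×10^6.

1190000 mussels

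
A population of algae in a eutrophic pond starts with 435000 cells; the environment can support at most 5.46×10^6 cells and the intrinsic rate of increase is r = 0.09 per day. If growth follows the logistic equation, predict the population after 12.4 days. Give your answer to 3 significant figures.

A = (K − N₀)/N₀ = (5.46×10^6 − 435000)/435000 = 11.552.
N(t) = K/(1 + A·e^(−rt)) = 5.46×10^6/(1 + 11.552×e^(−0.09×12.4)).
e^(−1.116) = 0.32759; denominator = 1 + 11.552×0.32759 = 4.7842.
N = 5.46×10^6/4.7842 = 1.141256×10^6.

1140000 cells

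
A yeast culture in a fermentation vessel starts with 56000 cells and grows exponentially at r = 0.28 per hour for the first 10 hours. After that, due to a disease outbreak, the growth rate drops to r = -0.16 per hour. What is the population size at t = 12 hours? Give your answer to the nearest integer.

668711 cells

Phase 1: N(10) = 56000·e^(0.28×10) = 56000·e^2.8 = 920900.
Phase 2 runs for 12 − 10 = 2 hours at r = -0.16.
N(12) = 920900·e^(-0.16×2) = 920900·e^-0.32 = 668711.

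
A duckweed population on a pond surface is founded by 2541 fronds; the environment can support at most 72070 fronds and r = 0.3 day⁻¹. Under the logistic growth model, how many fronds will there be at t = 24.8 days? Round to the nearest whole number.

A = (K − N₀)/N₀ = (72070 − 2541)/2541 = 27.363.
N(t) = K/(1 + A·e^(−rt)) = 72070/(1 + 27.363×e^(−0.3×24.8)).
e^(−7.44) = 0.00058729; denominator = 1 + 27.363×0.00058729 = 1.0161.
N = 72070/1.0161 = 70930.2.

70930 fronds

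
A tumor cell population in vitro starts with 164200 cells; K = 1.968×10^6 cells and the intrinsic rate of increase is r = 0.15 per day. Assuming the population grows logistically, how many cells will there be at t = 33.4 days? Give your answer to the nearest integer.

1833627 cells

A = (K − N₀)/N₀ = (1.968×10^6 − 164200)/164200 = 10.985.
N(t) = K/(1 + A·e^(−rt)) = 1.968×10^6/(1 + 10.985×e^(−0.15×33.4)).
e^(−5.01) = 0.0066709; denominator = 1 + 10.985×0.0066709 = 1.0733.
N = 1.968×10^6/1.0733 = 1.833627×10^6.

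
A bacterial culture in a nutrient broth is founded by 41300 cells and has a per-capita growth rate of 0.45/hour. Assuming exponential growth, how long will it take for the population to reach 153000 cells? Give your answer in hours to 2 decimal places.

2.91 hours

Set N₀·e^(rt) = 153000: e^(0.45·t) = 153000/41300 = 3.7046.
0.45·t = ln(3.7046) = 1.3096, so t = 1.3096/0.45 = 2.9102.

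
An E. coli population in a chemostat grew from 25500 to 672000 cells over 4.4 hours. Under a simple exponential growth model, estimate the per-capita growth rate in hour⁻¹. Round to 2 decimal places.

From N(t) = N₀·e^(rt): e^(r·4.4) = 672000/25500 = 26.353.
r·4.4 = ln(26.353) = 3.2716, so r = 3.2716/4.4 = 0.74354.

0.74 per hour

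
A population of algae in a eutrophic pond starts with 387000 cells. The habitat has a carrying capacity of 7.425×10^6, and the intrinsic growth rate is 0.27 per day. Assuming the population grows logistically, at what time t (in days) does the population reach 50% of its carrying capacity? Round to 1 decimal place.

10.7 days

A = (K − N₀)/N₀ = (7.425×10^6 − 387000)/387000 = 18.186.
Solve 7.425×10^6/(1 + 18.186·e^(−0.27t)) = 3.7125×10^6: 1 + 18.186·e^(−0.27t) = 2, so e^(−0.27t) = 0.0549872.
−0.27·t = ln(0.0549872) = -2.9007, so t = 2.9007/0.27 = 10.743.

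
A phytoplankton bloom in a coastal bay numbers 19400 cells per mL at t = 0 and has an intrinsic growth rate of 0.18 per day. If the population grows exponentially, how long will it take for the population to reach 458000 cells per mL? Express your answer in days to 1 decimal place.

17.6 days

Set N₀·e^(rt) = 458000: e^(0.18·t) = 458000/19400 = 23.608.
0.18·t = ln(23.608) = 3.1616, so t = 3.1616/0.18 = 17.564.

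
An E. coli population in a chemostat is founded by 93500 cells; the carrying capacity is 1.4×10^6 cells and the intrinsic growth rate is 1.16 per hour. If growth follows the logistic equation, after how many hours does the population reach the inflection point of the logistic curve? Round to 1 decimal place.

2.3 hours

Logistic growth is fastest at N = K/2 = 700000.
A = (K − N₀)/N₀ = 13.973. Set K/(1 + A·e^(−rt)) = K/2 → A·e^(−rt) = 1.
e^(−1.16t) = 1/13.973 = 0.0715653, so t = ln(13.973)/1.16 = 2.6371/1.16 = 2.2734.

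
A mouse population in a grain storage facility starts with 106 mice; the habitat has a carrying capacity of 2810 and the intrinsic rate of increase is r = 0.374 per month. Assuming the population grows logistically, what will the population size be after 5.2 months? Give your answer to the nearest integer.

605 mice

A = (K − N₀)/N₀ = (2810 − 106)/106 = 25.509.
N(t) = K/(1 + A·e^(−rt)) = 2810/(1 + 25.509×e^(−0.374×5.2)).
e^(−1.945) = 0.14302; denominator = 1 + 25.509×0.14302 = 4.6483.
N = 2810/4.6483 = 604.528.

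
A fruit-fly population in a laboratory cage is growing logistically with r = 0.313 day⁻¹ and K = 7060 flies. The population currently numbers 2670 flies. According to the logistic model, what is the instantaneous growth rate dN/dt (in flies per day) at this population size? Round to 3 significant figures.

520 flies per day

dN/dt = rN(1 − N/K) = 0.313 × 2670 × (1 − 2670/7060).
1 − 2670/7060 = 0.62181; dN/dt = 0.313 × 2670 × 0.62181 = 519.66.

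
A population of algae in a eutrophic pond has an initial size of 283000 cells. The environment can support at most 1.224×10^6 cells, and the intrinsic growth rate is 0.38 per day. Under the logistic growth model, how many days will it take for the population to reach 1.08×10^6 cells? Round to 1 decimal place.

8.5 days

A = (K − N₀)/N₀ = (1.224×10^6 − 283000)/283000 = 3.3251.
Solve 1.224×10^6/(1 + 3.3251·e^(−0.38t)) = 1.08×10^6: 1 + 3.3251·e^(−0.38t) = 1.1333, so e^(−0.38t) = 0.0400992.
−0.38·t = ln(0.0400992) = -3.2164, so t = 3.2164/0.38 = 8.4642.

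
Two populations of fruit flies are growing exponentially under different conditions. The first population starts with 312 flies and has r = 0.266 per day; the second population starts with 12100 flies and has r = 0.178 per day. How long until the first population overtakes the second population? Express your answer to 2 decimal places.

Set 312·e^(0.266t) = 12100·e^(0.178t).
e^((0.266 − 0.178)t) = 12100/312 → e^(0.088·t) = 38.782.
0.088·t = ln(38.782) = 3.658, so t = 3.658/0.088 = 41.568.

41.57 days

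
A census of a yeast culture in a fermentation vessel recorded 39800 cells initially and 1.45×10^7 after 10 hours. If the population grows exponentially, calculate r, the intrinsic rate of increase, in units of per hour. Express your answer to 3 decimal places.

From N(t) = N₀·e^(rt): e^(r·10) = 1.45×10^7/39800 = 364.32.
r·10 = ln(364.32) = 5.898, so r = 5.898/10 = 0.5898.

0.590 per hour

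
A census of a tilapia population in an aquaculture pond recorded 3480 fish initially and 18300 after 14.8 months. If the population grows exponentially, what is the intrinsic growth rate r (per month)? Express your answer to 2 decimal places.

From N(t) = N₀·e^(rt): e^(r·14.8) = 18300/3480 = 5.2586.
r·14.8 = ln(5.2586) = 1.6599, so r = 1.6599/14.8 = 0.11215.

0.11 per month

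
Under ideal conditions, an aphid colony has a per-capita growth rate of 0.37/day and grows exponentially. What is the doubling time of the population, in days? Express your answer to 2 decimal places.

Doubling time t_d = ln(2)/r = 0.6931/0.37 = 1.8734.

1.87 days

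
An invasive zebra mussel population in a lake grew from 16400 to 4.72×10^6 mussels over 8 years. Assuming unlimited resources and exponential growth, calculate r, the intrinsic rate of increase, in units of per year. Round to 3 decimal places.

From N(t) = N₀·e^(rt): e^(r·8) = 4.72×10^6/16400 = 287.8.
r·8 = ln(287.8) = 5.6623, so r = 5.6623/8 = 0.70779.

0.708 per year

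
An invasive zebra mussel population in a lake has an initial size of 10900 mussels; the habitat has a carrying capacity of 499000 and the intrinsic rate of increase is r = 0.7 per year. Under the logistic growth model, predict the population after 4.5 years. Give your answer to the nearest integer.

A = (K − N₀)/N₀ = (499000 − 10900)/10900 = 44.78.
N(t) = K/(1 + A·e^(−rt)) = 499000/(1 + 44.78×e^(−0.7×4.5)).
e^(−3.15) = 0.042852; denominator = 1 + 44.78×0.042852 = 2.9189.
N = 499000/2.9189 = 170954.

170954 mussels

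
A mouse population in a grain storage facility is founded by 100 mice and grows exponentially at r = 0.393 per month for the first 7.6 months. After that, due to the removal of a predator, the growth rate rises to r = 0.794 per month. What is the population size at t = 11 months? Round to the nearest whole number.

29483 mice

Phase 1: N(7.6) = 100·e^(0.393×7.6) = 100·e^2.987 = 1982.22.
Phase 2 runs for 11 − 7.6 = 3.4 months at r = 0.794.
N(11) = 1982.22·e^(0.794×3.4) = 1982.22·e^2.7 = 29483.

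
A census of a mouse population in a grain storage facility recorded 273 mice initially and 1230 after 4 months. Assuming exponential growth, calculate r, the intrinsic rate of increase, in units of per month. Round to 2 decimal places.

0.38 per month

From N(t) = N₀·e^(rt): e^(r·4) = 1230/273 = 4.5055.
r·4 = ln(4.5055) = 1.5053, so r = 1.5053/4 = 0.37632.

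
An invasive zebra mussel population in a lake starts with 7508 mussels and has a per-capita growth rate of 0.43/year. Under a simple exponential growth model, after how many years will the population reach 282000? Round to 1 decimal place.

Set N₀·e^(rt) = 282000: e^(0.43·t) = 282000/7508 = 37.56.
0.43·t = ln(37.56) = 3.6259, so t = 3.6259/0.43 = 8.4324.

8.4 years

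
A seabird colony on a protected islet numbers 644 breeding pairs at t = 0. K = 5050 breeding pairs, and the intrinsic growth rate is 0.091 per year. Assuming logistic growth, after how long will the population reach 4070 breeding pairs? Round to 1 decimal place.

36.8 years

A = (K − N₀)/N₀ = (5050 − 644)/644 = 6.8416.
Solve 5050/(1 + 6.8416·e^(−0.091t)) = 4070: 1 + 6.8416·e^(−0.091t) = 1.2408, so e^(−0.091t) = 0.0351944.
−0.091·t = ln(0.0351944) = -3.3469, so t = 3.3469/0.091 = 36.779.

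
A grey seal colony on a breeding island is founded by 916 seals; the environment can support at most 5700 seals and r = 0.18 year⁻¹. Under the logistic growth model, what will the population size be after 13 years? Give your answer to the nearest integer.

3792 seals

A = (K − N₀)/N₀ = (5700 − 916)/916 = 5.2227.
N(t) = K/(1 + A·e^(−rt)) = 5700/(1 + 5.2227×e^(−0.18×13)).
e^(−2.34) = 0.096328; denominator = 1 + 5.2227×0.096328 = 1.5031.
N = 5700/1.5031 = 3792.19.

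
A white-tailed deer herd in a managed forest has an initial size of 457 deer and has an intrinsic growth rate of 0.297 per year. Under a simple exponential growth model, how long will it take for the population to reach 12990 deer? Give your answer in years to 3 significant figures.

Set N₀·e^(rt) = 12990: e^(0.297·t) = 12990/457 = 28.425.
0.297·t = ln(28.425) = 3.3473, so t = 3.3473/0.297 = 11.27.

11.3 years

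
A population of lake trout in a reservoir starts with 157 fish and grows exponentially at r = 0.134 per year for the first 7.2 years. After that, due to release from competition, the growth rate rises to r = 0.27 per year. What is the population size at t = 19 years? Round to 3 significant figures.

9970 fish

Phase 1: N(7.2) = 157·e^(0.134×7.2) = 157·e^0.9648 = 412.009.
Phase 2 runs for 19 − 7.2 = 11.8 years at r = 0.27.
N(19) = 412.009·e^(0.27×11.8) = 412.009·e^3.186 = 9967.11.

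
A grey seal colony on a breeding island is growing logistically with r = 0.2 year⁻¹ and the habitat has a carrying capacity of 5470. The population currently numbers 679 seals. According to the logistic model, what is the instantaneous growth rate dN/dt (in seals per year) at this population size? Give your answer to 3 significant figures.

dN/dt = rN(1 − N/K) = 0.2 × 679 × (1 − 679/5470).
1 − 679/5470 = 0.87587; dN/dt = 0.2 × 679 × 0.87587 = 118.94.

119 seals per year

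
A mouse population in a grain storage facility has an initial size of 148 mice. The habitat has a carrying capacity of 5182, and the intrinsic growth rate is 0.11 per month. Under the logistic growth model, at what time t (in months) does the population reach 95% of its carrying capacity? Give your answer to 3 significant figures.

58.8 months

A = (K − N₀)/N₀ = (5182 − 148)/148 = 34.014.
Solve 5182/(1 + 34.014·e^(−0.11t)) = 4922.9: 1 + 34.014·e^(−0.11t) = 1.0526, so e^(−0.11t) = 0.00154737.
−0.11·t = ln(0.00154737) = -6.4712, so t = 6.4712/0.11 = 58.829.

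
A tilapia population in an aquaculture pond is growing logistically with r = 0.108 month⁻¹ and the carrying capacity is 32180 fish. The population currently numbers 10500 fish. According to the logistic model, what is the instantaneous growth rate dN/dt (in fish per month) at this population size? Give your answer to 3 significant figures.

dN/dt = rN(1 − N/K) = 0.108 × 10500 × (1 − 10500/32180).
1 − 10500/32180 = 0.67371; dN/dt = 0.108 × 10500 × 0.67371 = 763.99.

764 fish per month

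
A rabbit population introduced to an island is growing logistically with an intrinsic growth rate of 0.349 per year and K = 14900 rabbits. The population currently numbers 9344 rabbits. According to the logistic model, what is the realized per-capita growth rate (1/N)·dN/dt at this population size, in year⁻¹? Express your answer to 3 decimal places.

(1/N)·dN/dt = r(1 − N/K) = 0.349 × (1 − 9344/14900).
= 0.349 × 0.37289 = 0.13014.

0.130 per year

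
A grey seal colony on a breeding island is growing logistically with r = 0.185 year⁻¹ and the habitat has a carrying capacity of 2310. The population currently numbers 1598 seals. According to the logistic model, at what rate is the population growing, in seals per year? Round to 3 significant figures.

91.1 seals per year

dN/dt = rN(1 − N/K) = 0.185 × 1598 × (1 − 1598/2310).
1 − 1598/2310 = 0.30823; dN/dt = 0.185 × 1598 × 0.30823 = 91.121.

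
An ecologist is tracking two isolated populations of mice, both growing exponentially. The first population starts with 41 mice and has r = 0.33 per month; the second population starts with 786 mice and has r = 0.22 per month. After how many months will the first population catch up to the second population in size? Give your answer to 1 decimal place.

26.8 months

Set 41·e^(0.33t) = 786·e^(0.22t).
e^((0.33 − 0.22)t) = 786/41 → e^(0.11·t) = 19.171.
0.11·t = ln(19.171) = 2.9534, so t = 2.9534/0.11 = 26.849.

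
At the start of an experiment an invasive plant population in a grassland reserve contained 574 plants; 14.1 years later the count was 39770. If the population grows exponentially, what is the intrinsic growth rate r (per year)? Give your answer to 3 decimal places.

From N(t) = N₀·e^(rt): e^(r·14.1) = 39770/574 = 69.286.
r·14.1 = ln(69.286) = 4.2382, so r = 4.2382/14.1 = 0.30058.

0.301 per year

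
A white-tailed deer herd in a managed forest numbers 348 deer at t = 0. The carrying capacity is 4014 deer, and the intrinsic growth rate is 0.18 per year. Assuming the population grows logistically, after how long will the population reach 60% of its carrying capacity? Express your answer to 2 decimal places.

15.33 years

A = (K − N₀)/N₀ = (4014 − 348)/348 = 10.534.
Solve 4014/(1 + 10.534·e^(−0.18t)) = 2408.4: 1 + 10.534·e^(−0.18t) = 1.6667, so e^(−0.18t) = 0.0632842.
−0.18·t = ln(0.0632842) = -2.7601, so t = 2.7601/0.18 = 15.334.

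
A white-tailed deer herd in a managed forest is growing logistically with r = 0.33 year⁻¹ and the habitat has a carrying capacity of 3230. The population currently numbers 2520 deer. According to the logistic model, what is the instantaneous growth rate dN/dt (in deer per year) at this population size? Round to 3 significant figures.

183 deer per year

dN/dt = rN(1 − N/K) = 0.33 × 2520 × (1 − 2520/3230).
1 − 2520/3230 = 0.21981; dN/dt = 0.33 × 2520 × 0.21981 = 182.8.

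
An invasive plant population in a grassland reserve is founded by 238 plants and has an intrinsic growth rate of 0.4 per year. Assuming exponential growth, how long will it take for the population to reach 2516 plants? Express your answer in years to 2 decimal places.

5.90 years

Set N₀·e^(rt) = 2516: e^(0.4·t) = 2516/238 = 10.571.
0.4·t = ln(10.571) = 2.3582, so t = 2.3582/0.4 = 5.8954.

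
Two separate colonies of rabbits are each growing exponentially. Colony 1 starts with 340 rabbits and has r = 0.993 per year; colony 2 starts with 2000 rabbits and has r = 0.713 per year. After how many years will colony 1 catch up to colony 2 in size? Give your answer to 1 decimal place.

6.3 years

Set 340·e^(0.993t) = 2000·e^(0.713t).
e^((0.993 − 0.713)t) = 2000/340 → e^(0.28·t) = 5.8824.
0.28·t = ln(5.8824) = 1.772, so t = 1.772/0.28 = 6.3284.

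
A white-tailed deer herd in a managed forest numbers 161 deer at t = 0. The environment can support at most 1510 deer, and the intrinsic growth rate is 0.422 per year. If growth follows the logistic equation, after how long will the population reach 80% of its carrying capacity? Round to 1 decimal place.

8.3 years

A = (K − N₀)/N₀ = (1510 − 161)/161 = 8.3789.
Solve 1510/(1 + 8.3789·e^(−0.422t)) = 1208: 1 + 8.3789·e^(−0.422t) = 1.25, so e^(−0.422t) = 0.0298369.
−0.422·t = ln(0.0298369) = -3.512, so t = 3.512/0.422 = 8.3223.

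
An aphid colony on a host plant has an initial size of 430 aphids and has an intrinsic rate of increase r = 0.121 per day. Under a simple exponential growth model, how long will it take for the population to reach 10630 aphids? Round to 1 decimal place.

Set N₀·e^(rt) = 10630: e^(0.121·t) = 10630/430 = 24.721.
0.121·t = ln(24.721) = 3.2077, so t = 3.2077/0.121 = 26.51.

26.5 days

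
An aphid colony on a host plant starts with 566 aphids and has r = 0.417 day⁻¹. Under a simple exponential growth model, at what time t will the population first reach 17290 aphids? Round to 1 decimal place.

Set N₀·e^(rt) = 17290: e^(0.417·t) = 17290/566 = 30.548.
0.417·t = ln(30.548) = 3.4193, so t = 3.4193/0.417 = 8.1997.

8.2 days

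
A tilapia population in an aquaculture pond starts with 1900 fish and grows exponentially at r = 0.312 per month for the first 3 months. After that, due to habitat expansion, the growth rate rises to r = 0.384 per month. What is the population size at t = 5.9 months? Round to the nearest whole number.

Phase 1: N(3) = 1900·e^(0.312×3) = 1900·e^0.936 = 4844.55.
Phase 2 runs for 5.9 − 3 = 2.9 months at r = 0.384.
N(5.9) = 4844.55·e^(0.384×2.9) = 4844.55·e^1.114 = 14753.1.

14753 fish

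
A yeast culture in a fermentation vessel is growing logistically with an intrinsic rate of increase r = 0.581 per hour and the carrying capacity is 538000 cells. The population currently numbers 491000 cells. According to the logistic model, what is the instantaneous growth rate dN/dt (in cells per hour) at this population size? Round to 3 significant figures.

24900 cells per hour

dN/dt = rN(1 − N/K) = 0.581 × 491000 × (1 − 491000/538000).
1 − 491000/538000 = 0.087361; dN/dt = 0.581 × 491000 × 0.087361 = 24921.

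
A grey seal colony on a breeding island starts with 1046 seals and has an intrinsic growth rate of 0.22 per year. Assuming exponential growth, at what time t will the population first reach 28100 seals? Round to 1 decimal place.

15.0 years

Set N₀·e^(rt) = 28100: e^(0.22·t) = 28100/1046 = 26.864.
0.22·t = ln(26.864) = 3.2908, so t = 3.2908/0.22 = 14.958.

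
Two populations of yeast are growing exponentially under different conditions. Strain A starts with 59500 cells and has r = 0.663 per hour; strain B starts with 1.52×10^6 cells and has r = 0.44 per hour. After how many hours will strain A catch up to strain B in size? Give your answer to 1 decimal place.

Set 59500·e^(0.663t) = 1.52×10^6·e^(0.44t).
e^((0.663 − 0.44)t) = 1.52×10^6/59500 → e^(0.223·t) = 25.546.
0.223·t = ln(25.546) = 3.2405, so t = 3.2405/0.223 = 14.531.

14.5 hours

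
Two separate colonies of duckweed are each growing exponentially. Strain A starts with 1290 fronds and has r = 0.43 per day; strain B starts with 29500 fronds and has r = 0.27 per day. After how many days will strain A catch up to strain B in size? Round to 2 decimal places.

Set 1290·e^(0.43t) = 29500·e^(0.27t).
e^((0.43 − 0.27)t) = 29500/1290 → e^(0.16·t) = 22.868.
0.16·t = ln(22.868) = 3.1297, so t = 3.1297/0.16 = 19.561.

19.56 days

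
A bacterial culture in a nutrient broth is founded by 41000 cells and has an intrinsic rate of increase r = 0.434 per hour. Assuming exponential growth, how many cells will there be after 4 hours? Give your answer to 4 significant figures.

232700 cells

N(t) = N₀·e^(rt) = 41000 × e^(0.434×4) = 41000 × e^1.736.
e^1.736 ≈ 5.6746, so N ≈ 41000 × 5.6746 = 232659.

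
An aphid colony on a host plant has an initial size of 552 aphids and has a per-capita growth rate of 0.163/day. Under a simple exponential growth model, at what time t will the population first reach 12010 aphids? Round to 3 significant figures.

Set N₀·e^(rt) = 12010: e^(0.163·t) = 12010/552 = 21.757.
0.163·t = ln(21.757) = 3.0799, so t = 3.0799/0.163 = 18.895.

18.9 days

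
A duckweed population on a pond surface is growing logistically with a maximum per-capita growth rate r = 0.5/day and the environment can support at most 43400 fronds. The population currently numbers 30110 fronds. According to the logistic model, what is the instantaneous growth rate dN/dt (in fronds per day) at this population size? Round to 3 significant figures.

dN/dt = rN(1 − N/K) = 0.5 × 30110 × (1 − 30110/43400).
1 − 30110/43400 = 0.30622; dN/dt = 0.5 × 30110 × 0.30622 = 4610.2.

4610 fronds per day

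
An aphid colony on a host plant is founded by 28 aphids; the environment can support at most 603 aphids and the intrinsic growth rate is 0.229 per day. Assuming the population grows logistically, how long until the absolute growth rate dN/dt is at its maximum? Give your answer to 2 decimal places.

13.20 days

Logistic growth is fastest at N = K/2 = 301.5.
A = (K − N₀)/N₀ = 20.536. Set K/(1 + A·e^(−rt)) = K/2 → A·e^(−rt) = 1.
e^(−0.229t) = 1/20.536 = 0.0486957, so t = ln(20.536)/0.229 = 3.0222/0.229 = 13.197.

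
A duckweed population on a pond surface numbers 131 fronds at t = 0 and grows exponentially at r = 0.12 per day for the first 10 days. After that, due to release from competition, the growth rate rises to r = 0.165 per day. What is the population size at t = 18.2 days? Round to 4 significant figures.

Phase 1: N(10) = 131·e^(0.12×10) = 131·e^1.2 = 434.935.
Phase 2 runs for 18.2 − 10 = 8.2 days at r = 0.165.
N(18.2) = 434.935·e^(0.165×8.2) = 434.935·e^1.353 = 1682.77.

1683 fronds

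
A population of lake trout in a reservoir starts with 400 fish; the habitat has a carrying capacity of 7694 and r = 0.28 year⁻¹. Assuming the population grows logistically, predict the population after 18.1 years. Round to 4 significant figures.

A = (K − N₀)/N₀ = (7694 − 400)/400 = 18.235.
N(t) = K/(1 + A·e^(−rt)) = 7694/(1 + 18.235×e^(−0.28×18.1)).
e^(−5.068) = 0.006295; denominator = 1 + 18.235×0.006295 = 1.1148.
N = 7694/1.1148 = 6901.75.

6902 fish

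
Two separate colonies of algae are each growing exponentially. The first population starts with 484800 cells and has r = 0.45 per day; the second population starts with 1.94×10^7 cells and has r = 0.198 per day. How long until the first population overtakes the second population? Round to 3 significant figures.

Set 484800·e^(0.45t) = 1.94×10^7·e^(0.198t).
e^((0.45 − 0.198)t) = 1.94×10^7/484800 → e^(0.252·t) = 40.017.
0.252·t = ln(40.017) = 3.6893, so t = 3.6893/0.252 = 14.64.

14.6 days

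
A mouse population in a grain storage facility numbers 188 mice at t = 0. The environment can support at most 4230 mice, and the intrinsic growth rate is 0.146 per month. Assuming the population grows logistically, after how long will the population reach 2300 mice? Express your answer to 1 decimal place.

22.2 months

A = (K − N₀)/N₀ = (4230 − 188)/188 = 21.5.
Solve 4230/(1 + 21.5·e^(−0.146t)) = 2300: 1 + 21.5·e^(−0.146t) = 1.8391, so e^(−0.146t) = 0.0390293.
−0.146·t = ln(0.0390293) = -3.2434, so t = 3.2434/0.146 = 22.215.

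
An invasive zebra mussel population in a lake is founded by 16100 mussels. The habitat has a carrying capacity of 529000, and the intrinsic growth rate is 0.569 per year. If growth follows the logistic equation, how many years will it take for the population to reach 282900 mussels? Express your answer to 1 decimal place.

6.3 years

A = (K − N₀)/N₀ = (529000 − 16100)/16100 = 31.857.
Solve 529000/(1 + 31.857·e^(−0.569t)) = 282900: 1 + 31.857·e^(−0.569t) = 1.8699, so e^(−0.569t) = 0.0273069.
−0.569·t = ln(0.0273069) = -3.6006, so t = 3.6006/0.569 = 6.328.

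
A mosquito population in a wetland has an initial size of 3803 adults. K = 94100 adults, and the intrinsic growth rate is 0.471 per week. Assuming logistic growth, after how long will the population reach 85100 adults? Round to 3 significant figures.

A = (K − N₀)/N₀ = (94100 − 3803)/3803 = 23.744.
Solve 94100/(1 + 23.744·e^(−0.471t)) = 85100: 1 + 23.744·e^(−0.471t) = 1.1058, so e^(−0.471t) = 0.00445416.
−0.471·t = ln(0.00445416) = -5.4139, so t = 5.4139/0.471 = 11.495.

11.5 weeks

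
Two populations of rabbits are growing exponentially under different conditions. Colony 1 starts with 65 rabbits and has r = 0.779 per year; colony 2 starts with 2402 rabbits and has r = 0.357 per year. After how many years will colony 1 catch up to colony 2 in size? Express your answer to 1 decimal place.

8.6 years

Set 65·e^(0.779t) = 2402·e^(0.357t).
e^((0.779 − 0.357)t) = 2402/65 → e^(0.422·t) = 36.954.
0.422·t = ln(36.954) = 3.6097, so t = 3.6097/0.422 = 8.5537.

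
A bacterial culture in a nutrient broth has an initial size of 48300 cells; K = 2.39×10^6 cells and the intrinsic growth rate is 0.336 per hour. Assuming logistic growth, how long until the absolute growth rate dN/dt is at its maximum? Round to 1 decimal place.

11.6 hours

Logistic growth is fastest at N = K/2 = 1.195×10^6.
A = (K − N₀)/N₀ = 48.482. Set K/(1 + A·e^(−rt)) = K/2 → A·e^(−rt) = 1.
e^(−0.336t) = 1/48.482 = 0.020626, so t = ln(48.482)/0.336 = 3.8812/0.336 = 11.551.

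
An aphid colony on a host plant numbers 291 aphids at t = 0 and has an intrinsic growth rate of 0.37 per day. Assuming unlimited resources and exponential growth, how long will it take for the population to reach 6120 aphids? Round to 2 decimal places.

Set N₀·e^(rt) = 6120: e^(0.37·t) = 6120/291 = 21.031.
0.37·t = ln(21.031) = 3.046, so t = 3.046/0.37 = 8.2324.

8.23 days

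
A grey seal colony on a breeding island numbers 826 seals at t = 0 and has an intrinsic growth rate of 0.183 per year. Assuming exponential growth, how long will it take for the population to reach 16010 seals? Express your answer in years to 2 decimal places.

16.20 years

Set N₀·e^(rt) = 16010: e^(0.183·t) = 16010/826 = 19.383.
0.183·t = ln(19.383) = 2.9644, so t = 2.9644/0.183 = 16.199.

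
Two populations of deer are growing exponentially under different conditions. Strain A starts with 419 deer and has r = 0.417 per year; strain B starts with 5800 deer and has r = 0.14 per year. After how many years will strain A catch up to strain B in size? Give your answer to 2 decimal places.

Set 419·e^(0.417t) = 5800·e^(0.14t).
e^((0.417 − 0.14)t) = 5800/419 → e^(0.277·t) = 13.842.
0.277·t = ln(13.842) = 2.6277, so t = 2.6277/0.277 = 9.4864.

9.49 years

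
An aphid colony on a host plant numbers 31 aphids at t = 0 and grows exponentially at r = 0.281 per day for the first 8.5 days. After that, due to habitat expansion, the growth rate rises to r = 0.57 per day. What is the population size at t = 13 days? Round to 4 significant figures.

4392 aphids

Phase 1: N(8.5) = 31·e^(0.281×8.5) = 31·e^2.389 = 337.811.
Phase 2 runs for 13 − 8.5 = 4.5 days at r = 0.57.
N(13) = 337.811·e^(0.57×4.5) = 337.811·e^2.565 = 4391.77.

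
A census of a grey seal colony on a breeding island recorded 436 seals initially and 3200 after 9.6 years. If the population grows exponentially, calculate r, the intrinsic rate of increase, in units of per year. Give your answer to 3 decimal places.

From N(t) = N₀·e^(rt): e^(r·9.6) = 3200/436 = 7.3394.
r·9.6 = ln(7.3394) = 1.9933, so r = 1.9933/9.6 = 0.20763.

0.208 per year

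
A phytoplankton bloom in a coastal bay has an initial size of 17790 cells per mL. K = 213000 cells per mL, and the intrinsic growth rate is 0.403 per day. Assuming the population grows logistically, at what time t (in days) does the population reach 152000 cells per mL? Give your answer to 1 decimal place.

8.2 days

A = (K − N₀)/N₀ = (213000 − 17790)/17790 = 10.973.
Solve 213000/(1 + 10.973·e^(−0.403t)) = 152000: 1 + 10.973·e^(−0.403t) = 1.4013, so e^(−0.403t) = 0.036573.
−0.403·t = ln(0.036573) = -3.3084, so t = 3.3084/0.403 = 8.2095.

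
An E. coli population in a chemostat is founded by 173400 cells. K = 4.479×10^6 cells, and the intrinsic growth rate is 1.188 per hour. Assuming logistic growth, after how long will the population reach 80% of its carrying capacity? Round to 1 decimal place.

3.9 hours

A = (K − N₀)/N₀ = (4.479×10^6 − 173400)/173400 = 24.83.
Solve 4.479×10^6/(1 + 24.83·e^(−1.188t)) = 3.5832×10^6: 1 + 24.83·e^(−1.188t) = 1.25, so e^(−1.188t) = 0.0100683.
−1.188·t = ln(0.0100683) = -4.5984, so t = 4.5984/1.188 = 3.8707.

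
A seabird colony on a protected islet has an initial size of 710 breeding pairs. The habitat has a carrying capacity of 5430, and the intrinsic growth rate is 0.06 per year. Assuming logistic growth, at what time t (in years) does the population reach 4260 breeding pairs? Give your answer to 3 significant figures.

53.1 years

A = (K − N₀)/N₀ = (5430 − 710)/710 = 6.6479.
Solve 5430/(1 + 6.6479·e^(−0.06t)) = 4260: 1 + 6.6479·e^(−0.06t) = 1.2746, so e^(−0.06t) = 0.0413136.
−0.06·t = ln(0.0413136) = -3.1866, so t = 3.1866/0.06 = 53.109.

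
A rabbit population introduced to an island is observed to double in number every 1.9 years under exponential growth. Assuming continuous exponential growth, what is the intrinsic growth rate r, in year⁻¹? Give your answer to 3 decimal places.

0.365 per year

r = ln(2)/t_d = 0.6931/1.9 = 0.36481.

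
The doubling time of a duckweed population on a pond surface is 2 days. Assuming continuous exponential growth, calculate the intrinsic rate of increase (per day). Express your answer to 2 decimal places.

0.35 per day

r = ln(2)/t_d = 0.6931/2 = 0.34657.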